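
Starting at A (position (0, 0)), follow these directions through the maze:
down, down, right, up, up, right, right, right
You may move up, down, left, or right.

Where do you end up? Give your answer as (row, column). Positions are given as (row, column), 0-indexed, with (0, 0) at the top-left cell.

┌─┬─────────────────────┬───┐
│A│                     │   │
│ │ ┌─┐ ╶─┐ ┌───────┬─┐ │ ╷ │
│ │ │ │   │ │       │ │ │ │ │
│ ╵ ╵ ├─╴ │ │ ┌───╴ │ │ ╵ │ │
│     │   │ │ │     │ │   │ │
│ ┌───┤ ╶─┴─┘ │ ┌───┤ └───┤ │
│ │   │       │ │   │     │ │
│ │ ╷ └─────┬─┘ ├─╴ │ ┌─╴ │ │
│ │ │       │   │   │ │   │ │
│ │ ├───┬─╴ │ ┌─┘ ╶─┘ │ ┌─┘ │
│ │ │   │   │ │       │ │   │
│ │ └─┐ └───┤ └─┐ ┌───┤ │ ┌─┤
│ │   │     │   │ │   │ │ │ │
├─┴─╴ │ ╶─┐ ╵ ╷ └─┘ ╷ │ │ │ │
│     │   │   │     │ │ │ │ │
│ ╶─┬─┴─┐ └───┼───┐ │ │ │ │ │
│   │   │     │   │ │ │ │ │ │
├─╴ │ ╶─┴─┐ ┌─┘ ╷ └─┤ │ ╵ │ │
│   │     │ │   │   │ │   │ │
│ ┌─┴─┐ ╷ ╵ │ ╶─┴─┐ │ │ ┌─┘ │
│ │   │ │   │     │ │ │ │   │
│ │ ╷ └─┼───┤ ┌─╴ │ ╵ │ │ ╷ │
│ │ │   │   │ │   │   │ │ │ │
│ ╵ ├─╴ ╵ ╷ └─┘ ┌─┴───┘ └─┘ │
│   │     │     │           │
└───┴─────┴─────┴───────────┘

Following directions step by step:
Start: (0, 0)
  down: (0, 0) → (1, 0)
  down: (1, 0) → (2, 0)
  right: (2, 0) → (2, 1)
  up: (2, 1) → (1, 1)
  up: (1, 1) → (0, 1)
  right: (0, 1) → (0, 2)
  right: (0, 2) → (0, 3)
  right: (0, 3) → (0, 4)
Final position: (0, 4)

Path taken:

┌─┬─────────────────────┬───┐
│A│↱ → → B              │   │
│ │ ┌─┐ ╶─┐ ┌───────┬─┐ │ ╷ │
│↓│↑│ │   │ │       │ │ │ │ │
│ ╵ ╵ ├─╴ │ │ ┌───╴ │ │ ╵ │ │
│↳ ↑  │   │ │ │     │ │   │ │
│ ┌───┤ ╶─┴─┘ │ ┌───┤ └───┤ │
│ │   │       │ │   │     │ │
│ │ ╷ └─────┬─┘ ├─╴ │ ┌─╴ │ │
│ │ │       │   │   │ │   │ │
│ │ ├───┬─╴ │ ┌─┘ ╶─┘ │ ┌─┘ │
│ │ │   │   │ │       │ │   │
│ │ └─┐ └───┤ └─┐ ┌───┤ │ ┌─┤
│ │   │     │   │ │   │ │ │ │
├─┴─╴ │ ╶─┐ ╵ ╷ └─┘ ╷ │ │ │ │
│     │   │   │     │ │ │ │ │
│ ╶─┬─┴─┐ └───┼───┐ │ │ │ │ │
│   │   │     │   │ │ │ │ │ │
├─╴ │ ╶─┴─┐ ┌─┘ ╷ └─┤ │ ╵ │ │
│   │     │ │   │   │ │   │ │
│ ┌─┴─┐ ╷ ╵ │ ╶─┴─┐ │ │ ┌─┘ │
│ │   │ │   │     │ │ │ │   │
│ │ ╷ └─┼───┤ ┌─╴ │ ╵ │ │ ╷ │
│ │ │   │   │ │   │   │ │ │ │
│ ╵ ├─╴ ╵ ╷ └─┘ ┌─┴───┘ └─┘ │
│   │     │     │           │
└───┴─────┴─────┴───────────┘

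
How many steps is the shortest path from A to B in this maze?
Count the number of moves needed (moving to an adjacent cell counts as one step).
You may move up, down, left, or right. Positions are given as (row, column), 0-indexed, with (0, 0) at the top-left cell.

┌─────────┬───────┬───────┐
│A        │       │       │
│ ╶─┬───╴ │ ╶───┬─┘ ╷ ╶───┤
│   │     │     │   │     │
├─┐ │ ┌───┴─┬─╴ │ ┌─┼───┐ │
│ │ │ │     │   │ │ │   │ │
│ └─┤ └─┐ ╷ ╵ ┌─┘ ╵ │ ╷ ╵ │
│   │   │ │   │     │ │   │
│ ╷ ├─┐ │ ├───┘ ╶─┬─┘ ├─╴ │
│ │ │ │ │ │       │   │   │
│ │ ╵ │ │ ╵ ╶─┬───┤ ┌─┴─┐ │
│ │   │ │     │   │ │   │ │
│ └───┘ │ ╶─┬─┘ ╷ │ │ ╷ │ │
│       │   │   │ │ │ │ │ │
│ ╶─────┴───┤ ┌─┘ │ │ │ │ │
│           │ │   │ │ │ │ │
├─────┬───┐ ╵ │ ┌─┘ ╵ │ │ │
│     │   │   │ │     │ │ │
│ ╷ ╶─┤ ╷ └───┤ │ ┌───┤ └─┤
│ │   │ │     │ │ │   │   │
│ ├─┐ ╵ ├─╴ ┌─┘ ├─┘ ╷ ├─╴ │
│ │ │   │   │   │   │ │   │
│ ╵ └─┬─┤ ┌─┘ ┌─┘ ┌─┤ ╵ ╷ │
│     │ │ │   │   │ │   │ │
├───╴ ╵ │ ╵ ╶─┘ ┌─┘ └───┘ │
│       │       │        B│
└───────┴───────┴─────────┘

Using BFS to find shortest path:
Start: (0, 0), End: (12, 12)
Path found:
(0,0) → (0,1) → (0,2) → (0,3) → (0,4) → (1,4) → (1,3) → (1,2) → (2,2) → (3,2) → (3,3) → (4,3) → (5,3) → (6,3) → (6,2) → (6,1) → (6,0) → (7,0) → (7,1) → (7,2) → (7,3) → (7,4) → (7,5) → (8,5) → (8,6) → (7,6) → (6,6) → (6,7) → (5,7) → (5,8) → (6,8) → (7,8) → (7,7) → (8,7) → (9,7) → (10,7) → (10,6) → (11,6) → (11,5) → (12,5) → (12,6) → (12,7) → (11,7) → (11,8) → (10,8) → (10,9) → (9,9) → (9,10) → (10,10) → (11,10) → (11,11) → (10,11) → (10,12) → (11,12) → (12,12)
Number of steps: 54

Solution:

┌─────────┬───────┬───────┐
│A → → → ↓│       │       │
│ ╶─┬───╴ │ ╶───┬─┘ ╷ ╶───┤
│   │↓ ← ↲│     │   │     │
├─┐ │ ┌───┴─┬─╴ │ ┌─┼───┐ │
│ │ │↓│     │   │ │ │   │ │
│ └─┤ └─┐ ╷ ╵ ┌─┘ ╵ │ ╷ ╵ │
│   │↳ ↓│ │   │     │ │   │
│ ╷ ├─┐ │ ├───┘ ╶─┬─┘ ├─╴ │
│ │ │ │↓│ │       │   │   │
│ │ ╵ │ │ ╵ ╶─┬───┤ ┌─┴─┐ │
│ │   │↓│     │↱ ↓│ │   │ │
│ └───┘ │ ╶─┬─┘ ╷ │ │ ╷ │ │
│↓ ← ← ↲│   │↱ ↑│↓│ │ │ │ │
│ ╶─────┴───┤ ┌─┘ │ │ │ │ │
│↳ → → → → ↓│↑│↓ ↲│ │ │ │ │
├─────┬───┐ ╵ │ ┌─┘ ╵ │ │ │
│     │   │↳ ↑│↓│     │ │ │
│ ╷ ╶─┤ ╷ └───┤ │ ┌───┤ └─┤
│ │   │ │     │↓│ │↱ ↓│   │
│ ├─┐ ╵ ├─╴ ┌─┘ ├─┘ ╷ ├─╴ │
│ │ │   │   │↓ ↲│↱ ↑│↓│↱ ↓│
│ ╵ └─┬─┤ ┌─┘ ┌─┘ ┌─┤ ╵ ╷ │
│     │ │ │↓ ↲│↱ ↑│ │↳ ↑│↓│
├───╴ ╵ │ ╵ ╶─┘ ┌─┘ └───┘ │
│       │  ↳ → ↑│        B│
└───────┴───────┴─────────┘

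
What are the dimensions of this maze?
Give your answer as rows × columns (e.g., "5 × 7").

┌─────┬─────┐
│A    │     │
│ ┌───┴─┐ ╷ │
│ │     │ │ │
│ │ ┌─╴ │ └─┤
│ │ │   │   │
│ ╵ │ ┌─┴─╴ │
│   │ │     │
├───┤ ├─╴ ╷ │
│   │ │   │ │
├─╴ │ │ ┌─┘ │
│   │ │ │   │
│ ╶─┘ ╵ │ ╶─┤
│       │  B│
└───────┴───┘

Counting the maze dimensions:
Rows (vertical): 7
Columns (horizontal): 6
Dimensions: 7 × 6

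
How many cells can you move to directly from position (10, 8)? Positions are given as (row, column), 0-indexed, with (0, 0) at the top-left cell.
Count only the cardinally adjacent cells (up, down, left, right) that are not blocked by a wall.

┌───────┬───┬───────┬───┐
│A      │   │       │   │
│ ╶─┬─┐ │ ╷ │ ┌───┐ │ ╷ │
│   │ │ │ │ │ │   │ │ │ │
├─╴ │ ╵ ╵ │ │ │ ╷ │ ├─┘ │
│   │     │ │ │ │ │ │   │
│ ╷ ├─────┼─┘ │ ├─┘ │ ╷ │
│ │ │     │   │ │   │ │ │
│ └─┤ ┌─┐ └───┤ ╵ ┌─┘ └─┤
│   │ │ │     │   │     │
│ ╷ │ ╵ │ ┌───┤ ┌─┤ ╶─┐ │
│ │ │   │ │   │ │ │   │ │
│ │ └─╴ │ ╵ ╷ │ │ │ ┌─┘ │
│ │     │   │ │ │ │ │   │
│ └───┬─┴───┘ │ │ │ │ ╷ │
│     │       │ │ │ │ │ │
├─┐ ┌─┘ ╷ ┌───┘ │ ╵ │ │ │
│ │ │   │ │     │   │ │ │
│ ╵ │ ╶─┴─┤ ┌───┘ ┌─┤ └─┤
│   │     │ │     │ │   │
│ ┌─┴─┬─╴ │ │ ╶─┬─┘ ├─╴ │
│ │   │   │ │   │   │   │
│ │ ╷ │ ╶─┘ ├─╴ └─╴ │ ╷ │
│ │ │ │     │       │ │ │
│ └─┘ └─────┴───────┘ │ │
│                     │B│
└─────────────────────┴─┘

Checking passable neighbors of (10, 8):
Neighbors: (10, 9)
Count: 1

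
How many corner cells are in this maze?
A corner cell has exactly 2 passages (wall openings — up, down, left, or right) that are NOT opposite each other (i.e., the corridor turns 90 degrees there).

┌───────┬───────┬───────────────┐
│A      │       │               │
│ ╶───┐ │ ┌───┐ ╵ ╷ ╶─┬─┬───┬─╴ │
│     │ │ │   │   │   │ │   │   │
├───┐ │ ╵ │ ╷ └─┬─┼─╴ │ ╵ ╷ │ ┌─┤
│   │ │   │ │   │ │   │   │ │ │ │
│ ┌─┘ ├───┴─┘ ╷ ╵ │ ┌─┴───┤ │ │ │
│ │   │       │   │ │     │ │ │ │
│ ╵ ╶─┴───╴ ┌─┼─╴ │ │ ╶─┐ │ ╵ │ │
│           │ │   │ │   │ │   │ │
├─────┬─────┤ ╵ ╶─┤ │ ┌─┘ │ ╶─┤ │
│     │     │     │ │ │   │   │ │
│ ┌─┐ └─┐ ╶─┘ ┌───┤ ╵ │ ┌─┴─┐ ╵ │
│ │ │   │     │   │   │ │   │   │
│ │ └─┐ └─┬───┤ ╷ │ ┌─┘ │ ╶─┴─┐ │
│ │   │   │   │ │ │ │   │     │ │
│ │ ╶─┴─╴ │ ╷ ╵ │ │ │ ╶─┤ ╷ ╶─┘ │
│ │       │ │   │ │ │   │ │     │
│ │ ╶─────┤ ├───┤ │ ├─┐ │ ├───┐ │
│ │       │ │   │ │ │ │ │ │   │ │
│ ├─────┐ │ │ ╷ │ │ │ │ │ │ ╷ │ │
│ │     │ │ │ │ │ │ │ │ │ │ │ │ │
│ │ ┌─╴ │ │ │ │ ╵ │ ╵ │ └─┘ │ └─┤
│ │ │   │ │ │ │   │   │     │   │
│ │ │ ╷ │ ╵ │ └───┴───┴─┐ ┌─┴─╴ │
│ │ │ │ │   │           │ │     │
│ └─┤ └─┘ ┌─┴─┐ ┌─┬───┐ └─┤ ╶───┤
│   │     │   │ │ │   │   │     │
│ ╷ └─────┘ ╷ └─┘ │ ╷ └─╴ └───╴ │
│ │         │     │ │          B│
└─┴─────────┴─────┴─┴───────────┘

Counting corner cells (2 non-opposite passages):
Total corners: 103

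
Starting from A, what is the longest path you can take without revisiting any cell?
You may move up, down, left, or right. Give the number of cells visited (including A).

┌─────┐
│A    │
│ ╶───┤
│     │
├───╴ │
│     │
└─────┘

Finding longest simple path using DFS:
Start: (0, 0)
Longest path visits 7 cells
Path: A → down → right → right → down → left → left

Solution:

┌─────┐
│A    │
│ ╶───┤
│↳ → ↓│
├───╴ │
│B ← ↲│
└─────┘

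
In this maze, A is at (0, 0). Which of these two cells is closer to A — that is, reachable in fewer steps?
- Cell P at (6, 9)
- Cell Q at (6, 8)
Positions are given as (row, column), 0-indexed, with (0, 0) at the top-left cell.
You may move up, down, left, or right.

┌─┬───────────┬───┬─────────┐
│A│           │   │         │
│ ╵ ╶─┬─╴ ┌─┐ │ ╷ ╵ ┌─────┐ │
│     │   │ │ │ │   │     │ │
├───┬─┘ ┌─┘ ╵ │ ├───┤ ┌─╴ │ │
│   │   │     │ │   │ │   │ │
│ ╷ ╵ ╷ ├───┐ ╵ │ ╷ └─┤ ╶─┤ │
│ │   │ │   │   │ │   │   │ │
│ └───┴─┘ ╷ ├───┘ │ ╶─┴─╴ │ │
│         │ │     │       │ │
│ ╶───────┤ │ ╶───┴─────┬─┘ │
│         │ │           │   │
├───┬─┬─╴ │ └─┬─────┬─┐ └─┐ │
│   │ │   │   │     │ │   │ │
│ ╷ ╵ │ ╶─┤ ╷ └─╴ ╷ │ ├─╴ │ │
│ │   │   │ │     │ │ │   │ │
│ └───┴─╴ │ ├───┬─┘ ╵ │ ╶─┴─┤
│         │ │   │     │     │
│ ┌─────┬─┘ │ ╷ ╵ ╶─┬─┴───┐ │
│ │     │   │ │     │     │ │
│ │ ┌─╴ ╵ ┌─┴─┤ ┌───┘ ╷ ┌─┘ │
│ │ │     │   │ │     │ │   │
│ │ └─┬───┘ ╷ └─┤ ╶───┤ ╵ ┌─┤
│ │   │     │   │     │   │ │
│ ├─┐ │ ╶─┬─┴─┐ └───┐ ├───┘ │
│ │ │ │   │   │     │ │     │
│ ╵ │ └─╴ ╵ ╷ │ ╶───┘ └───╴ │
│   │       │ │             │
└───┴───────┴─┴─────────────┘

Shortest path A → P at (6, 9): 31 steps
Shortest path A → Q at (6, 8): 30 steps

Q is closer (30 steps vs 31 steps).

Path to P:

┌─┬───────────┬───┬─────────┐
│A│↱ → → ↓    │   │         │
│ ╵ ╶─┬─╴ ┌─┐ │ ╷ ╵ ┌─────┐ │
│↳ ↑  │↓ ↲│ │ │ │   │     │ │
├───┬─┘ ┌─┘ ╵ │ ├───┤ ┌─╴ │ │
│↓ ↰│↓ ↲│     │ │   │ │   │ │
│ ╷ ╵ ╷ ├───┐ ╵ │ ╷ └─┤ ╶─┤ │
│↓│↑ ↲│ │↱ ↓│   │ │   │   │ │
│ └───┴─┘ ╷ ├───┘ │ ╶─┴─╴ │ │
│↳ → → → ↑│↓│     │       │ │
│ ╶───────┤ │ ╶───┴─────┬─┘ │
│         │↓│           │   │
├───┬─┬─╴ │ └─┬─────┬─┐ └─┐ │
│   │ │   │↳ ↓│  ↱ P│ │   │ │
│ ╷ ╵ │ ╶─┤ ╷ └─╴ ╷ │ ├─╴ │ │
│ │   │   │ │↳ → ↑│ │ │   │ │
│ └───┴─╴ │ ├───┬─┘ ╵ │ ╶─┴─┤
│         │ │   │     │     │
│ ┌─────┬─┘ │ ╷ ╵ ╶─┬─┴───┐ │
│ │     │   │ │     │     │ │
│ │ ┌─╴ ╵ ┌─┴─┤ ┌───┘ ╷ ┌─┘ │
│ │ │     │   │ │     │ │   │
│ │ └─┬───┘ ╷ └─┤ ╶───┤ ╵ ┌─┤
│ │   │     │   │     │   │ │
│ ├─┐ │ ╶─┬─┴─┐ └───┐ ├───┘ │
│ │ │ │   │   │     │ │     │
│ ╵ │ └─╴ ╵ ╷ │ ╶───┘ └───╴ │
│   │       │ │             │
└───┴───────┴─┴─────────────┘

Path to Q:

┌─┬───────────┬───┬─────────┐
│A│↱ → → ↓    │   │         │
│ ╵ ╶─┬─╴ ┌─┐ │ ╷ ╵ ┌─────┐ │
│↳ ↑  │↓ ↲│ │ │ │   │     │ │
├───┬─┘ ┌─┘ ╵ │ ├───┤ ┌─╴ │ │
│↓ ↰│↓ ↲│     │ │   │ │   │ │
│ ╷ ╵ ╷ ├───┐ ╵ │ ╷ └─┤ ╶─┤ │
│↓│↑ ↲│ │↱ ↓│   │ │   │   │ │
│ └───┴─┘ ╷ ├───┘ │ ╶─┴─╴ │ │
│↳ → → → ↑│↓│     │       │ │
│ ╶───────┤ │ ╶───┴─────┬─┘ │
│         │↓│           │   │
├───┬─┬─╴ │ └─┬─────┬─┐ └─┐ │
│   │ │   │↳ ↓│  Q  │ │   │ │
│ ╷ ╵ │ ╶─┤ ╷ └─╴ ╷ │ ├─╴ │ │
│ │   │   │ │↳ → ↑│ │ │   │ │
│ └───┴─╴ │ ├───┬─┘ ╵ │ ╶─┴─┤
│         │ │   │     │     │
│ ┌─────┬─┘ │ ╷ ╵ ╶─┬─┴───┐ │
│ │     │   │ │     │     │ │
│ │ ┌─╴ ╵ ┌─┴─┤ ┌───┘ ╷ ┌─┘ │
│ │ │     │   │ │     │ │   │
│ │ └─┬───┘ ╷ └─┤ ╶───┤ ╵ ┌─┤
│ │   │     │   │     │   │ │
│ ├─┐ │ ╶─┬─┴─┐ └───┐ ├───┘ │
│ │ │ │   │   │     │ │     │
│ ╵ │ └─╴ ╵ ╷ │ ╶───┘ └───╴ │
│   │       │ │             │
└───┴───────┴─┴─────────────┘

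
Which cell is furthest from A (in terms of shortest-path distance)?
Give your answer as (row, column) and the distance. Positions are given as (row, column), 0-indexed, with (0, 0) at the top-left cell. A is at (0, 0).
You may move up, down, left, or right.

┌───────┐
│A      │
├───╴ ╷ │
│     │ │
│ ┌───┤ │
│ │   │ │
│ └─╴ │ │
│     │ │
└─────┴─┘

Computing BFS distances from A to all cells:
Furthest cell: (2, 1)
Distance: 11 steps

Path from A to the furthest cell:

┌───────┐
│A → ↓  │
├───╴ ╷ │
│↓ ← ↲│ │
│ ┌───┤ │
│↓│B ↰│ │
│ └─╴ │ │
│↳ → ↑│ │
└─────┴─┘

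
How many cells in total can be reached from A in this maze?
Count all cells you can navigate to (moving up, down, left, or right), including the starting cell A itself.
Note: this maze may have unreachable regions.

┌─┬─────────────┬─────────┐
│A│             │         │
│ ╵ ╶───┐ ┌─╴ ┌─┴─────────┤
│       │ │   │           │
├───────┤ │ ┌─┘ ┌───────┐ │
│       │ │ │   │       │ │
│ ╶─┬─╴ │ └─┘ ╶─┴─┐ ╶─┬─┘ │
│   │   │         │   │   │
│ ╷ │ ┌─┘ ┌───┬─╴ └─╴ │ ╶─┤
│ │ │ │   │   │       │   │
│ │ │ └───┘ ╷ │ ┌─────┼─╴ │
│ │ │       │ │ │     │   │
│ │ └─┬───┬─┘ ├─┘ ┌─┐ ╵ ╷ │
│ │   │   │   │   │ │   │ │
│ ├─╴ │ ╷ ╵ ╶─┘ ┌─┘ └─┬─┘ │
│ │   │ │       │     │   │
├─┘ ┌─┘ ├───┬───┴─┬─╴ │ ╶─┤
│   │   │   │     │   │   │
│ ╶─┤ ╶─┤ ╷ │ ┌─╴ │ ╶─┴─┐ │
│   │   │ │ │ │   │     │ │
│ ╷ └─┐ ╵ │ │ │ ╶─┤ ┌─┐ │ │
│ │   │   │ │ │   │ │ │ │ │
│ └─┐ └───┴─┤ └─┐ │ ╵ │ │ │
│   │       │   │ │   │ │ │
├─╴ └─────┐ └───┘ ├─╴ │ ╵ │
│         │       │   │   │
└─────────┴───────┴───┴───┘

Using BFS/flood-fill to find all reachable cells from A:
Maze size: 13 × 13 = 169 total cells
5 cell(s) are walled off and cannot be reached from A.
Reachable cells: 164

Reachable region (· marks reachable cells):

┌─┬─────────────┬─────────┐
│A│· · · · · · ·│         │
│ ╵ ╶───┐ ┌─╴ ┌─┴─────────┤
│· · · ·│·│· ·│· · · · · ·│
├───────┤ │ ┌─┘ ┌───────┐ │
│· · · ·│·│·│· ·│· · · ·│·│
│ ╶─┬─╴ │ └─┘ ╶─┴─┐ ╶─┬─┘ │
│· ·│· ·│· · · · ·│· ·│· ·│
│ ╷ │ ┌─┘ ┌───┬─╴ └─╴ │ ╶─┤
│·│·│·│· ·│· ·│· · · ·│· ·│
│ │ │ └───┘ ╷ │ ┌─────┼─╴ │
│·│·│· · · ·│·│·│· · ·│· ·│
│ │ └─┬───┬─┘ ├─┘ ┌─┐ ╵ ╷ │
│·│· ·│· ·│· ·│· ·│·│· ·│·│
│ ├─╴ │ ╷ ╵ ╶─┘ ┌─┘ └─┬─┘ │
│·│· ·│·│· · · ·│· · ·│· ·│
├─┘ ┌─┘ ├───┬───┴─┬─╴ │ ╶─┤
│· ·│· ·│· ·│· · ·│· ·│· ·│
│ ╶─┤ ╶─┤ ╷ │ ┌─╴ │ ╶─┴─┐ │
│· ·│· ·│·│·│·│· ·│· · ·│·│
│ ╷ └─┐ ╵ │ │ │ ╶─┤ ┌─┐ │ │
│·│· ·│· ·│·│·│· ·│·│·│·│·│
│ └─┐ └───┴─┤ └─┐ │ ╵ │ │ │
│· ·│· · · ·│· ·│·│· ·│·│·│
├─╴ └─────┐ └───┘ ├─╴ │ ╵ │
│· · · · ·│· · · ·│· ·│· ·│
└─────────┴───────┴───┴───┘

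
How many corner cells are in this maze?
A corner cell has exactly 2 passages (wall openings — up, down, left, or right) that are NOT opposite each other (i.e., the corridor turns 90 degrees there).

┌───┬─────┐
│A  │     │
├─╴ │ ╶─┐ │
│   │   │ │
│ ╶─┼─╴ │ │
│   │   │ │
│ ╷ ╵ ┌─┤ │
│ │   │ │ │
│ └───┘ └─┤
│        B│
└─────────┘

Counting corner cells (2 non-opposite passages):
Total corners: 13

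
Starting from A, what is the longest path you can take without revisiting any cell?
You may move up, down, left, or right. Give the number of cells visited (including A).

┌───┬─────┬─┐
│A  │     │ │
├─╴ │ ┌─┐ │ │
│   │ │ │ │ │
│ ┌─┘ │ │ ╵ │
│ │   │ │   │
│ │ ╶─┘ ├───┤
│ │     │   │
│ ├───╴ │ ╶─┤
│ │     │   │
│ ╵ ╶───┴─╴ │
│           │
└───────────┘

Finding longest simple path using DFS:
Start: (0, 0)
Longest path visits 26 cells
Path: A → right → down → left → down → down → down → down → right → up → right → right → up → left → left → up → right → up → up → right → right → down → down → right → up → up

Solution:

┌───┬─────┬─┐
│A ↓│↱ → ↓│B│
├─╴ │ ┌─┐ │ │
│↓ ↲│↑│ │↓│↑│
│ ┌─┘ │ │ ╵ │
│↓│↱ ↑│ │↳ ↑│
│ │ ╶─┘ ├───┤
│↓│↑ ← ↰│   │
│ ├───╴ │ ╶─┤
│↓│↱ → ↑│   │
│ ╵ ╶───┴─╴ │
│↳ ↑        │
└───────────┘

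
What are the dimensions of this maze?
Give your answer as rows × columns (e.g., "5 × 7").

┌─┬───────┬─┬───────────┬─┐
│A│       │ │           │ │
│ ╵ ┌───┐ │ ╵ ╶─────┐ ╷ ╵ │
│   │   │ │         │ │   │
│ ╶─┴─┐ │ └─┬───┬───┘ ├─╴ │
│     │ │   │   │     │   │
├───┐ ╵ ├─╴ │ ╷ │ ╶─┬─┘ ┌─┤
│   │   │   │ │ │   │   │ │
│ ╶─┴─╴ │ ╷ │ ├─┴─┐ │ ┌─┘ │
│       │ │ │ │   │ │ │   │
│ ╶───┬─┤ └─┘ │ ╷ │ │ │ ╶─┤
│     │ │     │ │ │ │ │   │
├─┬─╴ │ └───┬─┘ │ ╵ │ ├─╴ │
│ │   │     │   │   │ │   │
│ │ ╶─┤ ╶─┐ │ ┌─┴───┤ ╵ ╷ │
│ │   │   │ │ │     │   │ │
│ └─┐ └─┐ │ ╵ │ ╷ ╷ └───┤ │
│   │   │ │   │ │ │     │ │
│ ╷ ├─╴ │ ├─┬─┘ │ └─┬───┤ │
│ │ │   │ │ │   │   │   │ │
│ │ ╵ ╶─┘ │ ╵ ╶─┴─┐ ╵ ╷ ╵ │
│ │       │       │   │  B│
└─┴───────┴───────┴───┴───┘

Counting the maze dimensions:
Rows (vertical): 11
Columns (horizontal): 13
Dimensions: 11 × 13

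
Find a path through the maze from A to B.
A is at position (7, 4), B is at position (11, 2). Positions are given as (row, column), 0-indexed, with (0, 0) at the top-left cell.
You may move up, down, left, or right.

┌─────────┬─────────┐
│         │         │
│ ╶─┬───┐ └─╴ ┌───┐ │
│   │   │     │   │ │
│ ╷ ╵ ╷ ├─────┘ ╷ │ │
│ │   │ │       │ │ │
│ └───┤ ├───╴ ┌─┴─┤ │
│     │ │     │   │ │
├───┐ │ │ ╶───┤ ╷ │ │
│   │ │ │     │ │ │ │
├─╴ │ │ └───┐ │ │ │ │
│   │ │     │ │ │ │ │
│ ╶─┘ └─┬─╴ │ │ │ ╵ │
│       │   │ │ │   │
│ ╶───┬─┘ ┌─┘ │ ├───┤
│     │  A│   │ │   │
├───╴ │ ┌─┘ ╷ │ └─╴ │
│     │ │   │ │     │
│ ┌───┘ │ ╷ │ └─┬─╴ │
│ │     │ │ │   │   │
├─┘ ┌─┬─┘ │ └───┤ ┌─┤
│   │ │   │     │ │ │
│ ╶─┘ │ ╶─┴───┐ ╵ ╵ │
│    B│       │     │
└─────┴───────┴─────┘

Finding the shortest path from (7, 4) to (11, 2):
Path length: 10 steps
Directions: left → down → down → left → left → down → left → down → right → right

Solution:

┌─────────┬─────────┐
│         │         │
│ ╶─┬───┐ └─╴ ┌───┐ │
│   │   │     │   │ │
│ ╷ ╵ ╷ ├─────┘ ╷ │ │
│ │   │ │       │ │ │
│ └───┤ ├───╴ ┌─┴─┤ │
│     │ │     │   │ │
├───┐ │ │ ╶───┤ ╷ │ │
│   │ │ │     │ │ │ │
├─╴ │ │ └───┐ │ │ │ │
│   │ │     │ │ │ │ │
│ ╶─┘ └─┬─╴ │ │ │ ╵ │
│       │   │ │ │   │
│ ╶───┬─┘ ┌─┘ │ ├───┤
│     │↓ A│   │ │   │
├───╴ │ ┌─┘ ╷ │ └─╴ │
│     │↓│   │ │     │
│ ┌───┘ │ ╷ │ └─┬─╴ │
│ │↓ ← ↲│ │ │   │   │
├─┘ ┌─┬─┘ │ └───┤ ┌─┤
│↓ ↲│ │   │     │ │ │
│ ╶─┘ │ ╶─┴───┐ ╵ ╵ │
│↳ → B│       │     │
└─────┴───────┴─────┘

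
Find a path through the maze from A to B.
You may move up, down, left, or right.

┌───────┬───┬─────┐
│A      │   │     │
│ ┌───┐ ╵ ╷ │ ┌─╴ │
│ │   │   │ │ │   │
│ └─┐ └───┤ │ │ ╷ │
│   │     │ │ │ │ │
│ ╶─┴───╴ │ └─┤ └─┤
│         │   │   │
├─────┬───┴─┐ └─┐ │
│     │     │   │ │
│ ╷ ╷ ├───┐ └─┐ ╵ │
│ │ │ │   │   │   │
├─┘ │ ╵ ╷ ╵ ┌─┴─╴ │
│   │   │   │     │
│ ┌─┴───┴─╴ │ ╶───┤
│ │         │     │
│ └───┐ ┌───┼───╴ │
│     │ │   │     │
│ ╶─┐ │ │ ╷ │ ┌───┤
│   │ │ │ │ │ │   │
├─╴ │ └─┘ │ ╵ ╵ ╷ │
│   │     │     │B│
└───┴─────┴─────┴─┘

Finding the shortest path through the maze:
Path length: 30 steps
Directions: right → right → right → down → right → up → right → down → down → down → right → down → right → down → right → down → left → left → down → right → right → down → left → left → down → down → right → up → right → down

Solution:

┌───────┬───┬─────┐
│A → → ↓│↱ ↓│     │
│ ┌───┐ ╵ ╷ │ ┌─╴ │
│ │   │↳ ↑│↓│ │   │
│ └─┐ └───┤ │ │ ╷ │
│   │     │↓│ │ │ │
│ ╶─┴───╴ │ └─┤ └─┤
│         │↳ ↓│   │
├─────┬───┴─┐ └─┐ │
│     │     │↳ ↓│ │
│ ╷ ╷ ├───┐ └─┐ ╵ │
│ │ │ │   │   │↳ ↓│
├─┘ │ ╵ ╷ ╵ ┌─┴─╴ │
│   │   │   │↓ ← ↲│
│ ┌─┴───┴─╴ │ ╶───┤
│ │         │↳ → ↓│
│ └───┐ ┌───┼───╴ │
│     │ │   │↓ ← ↲│
│ ╶─┐ │ │ ╷ │ ┌───┤
│   │ │ │ │ │↓│↱ ↓│
├─╴ │ └─┘ │ ╵ ╵ ╷ │
│   │     │  ↳ ↑│B│
└───┴─────┴─────┴─┘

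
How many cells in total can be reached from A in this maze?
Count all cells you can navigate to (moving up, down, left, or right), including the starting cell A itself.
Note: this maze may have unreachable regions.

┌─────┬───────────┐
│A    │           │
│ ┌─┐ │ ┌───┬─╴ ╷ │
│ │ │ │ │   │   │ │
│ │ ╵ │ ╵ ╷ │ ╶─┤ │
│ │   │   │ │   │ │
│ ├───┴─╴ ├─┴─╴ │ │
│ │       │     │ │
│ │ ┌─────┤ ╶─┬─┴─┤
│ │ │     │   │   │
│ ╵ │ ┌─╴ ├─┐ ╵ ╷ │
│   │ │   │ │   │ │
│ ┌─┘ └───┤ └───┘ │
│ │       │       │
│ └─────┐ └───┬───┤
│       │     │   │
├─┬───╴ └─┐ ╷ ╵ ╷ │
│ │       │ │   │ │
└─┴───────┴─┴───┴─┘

Using BFS/flood-fill to find all reachable cells from A:
Maze size: 9 × 9 = 81 total cells
20 cell(s) are walled off and cannot be reached from A.
Reachable cells: 61

Reachable region (· marks reachable cells):

┌─────┬───────────┐
│A · ·│· · · · · ·│
│ ┌─┐ │ ┌───┬─╴ ╷ │
│·│·│·│·│· ·│· ·│·│
│ │ ╵ │ ╵ ╷ │ ╶─┤ │
│·│· ·│· ·│·│· ·│·│
│ ├───┴─╴ ├─┴─╴ │ │
│·│· · · ·│· · ·│·│
│ │ ┌─────┤ ╶─┬─┴─┤
│·│·│     │· ·│· ·│
│ ╵ │ ┌─╴ ├─┐ ╵ ╷ │
│· ·│ │   │·│· ·│·│
│ ┌─┘ └───┤ └───┘ │
│·│       │· · · ·│
│ └─────┐ └───┬───┤
│· · · ·│     │   │
├─┬───╴ └─┐ ╷ ╵ ╷ │
│ │· · · ·│ │   │ │
└─┴───────┴─┴───┴─┘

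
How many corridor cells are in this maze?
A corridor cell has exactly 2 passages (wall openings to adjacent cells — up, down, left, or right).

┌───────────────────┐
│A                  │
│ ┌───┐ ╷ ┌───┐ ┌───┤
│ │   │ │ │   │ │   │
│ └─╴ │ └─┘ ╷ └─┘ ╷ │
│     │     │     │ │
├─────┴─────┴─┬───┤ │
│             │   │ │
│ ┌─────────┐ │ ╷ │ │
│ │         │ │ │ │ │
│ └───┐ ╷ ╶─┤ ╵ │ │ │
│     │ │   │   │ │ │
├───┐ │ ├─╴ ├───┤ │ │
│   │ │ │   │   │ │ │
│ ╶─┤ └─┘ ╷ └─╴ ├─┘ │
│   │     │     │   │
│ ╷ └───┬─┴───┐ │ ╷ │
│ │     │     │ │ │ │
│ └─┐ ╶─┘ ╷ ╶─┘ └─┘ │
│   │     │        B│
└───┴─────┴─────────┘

Counting cells with exactly 2 passages:
Total corridor cells: 74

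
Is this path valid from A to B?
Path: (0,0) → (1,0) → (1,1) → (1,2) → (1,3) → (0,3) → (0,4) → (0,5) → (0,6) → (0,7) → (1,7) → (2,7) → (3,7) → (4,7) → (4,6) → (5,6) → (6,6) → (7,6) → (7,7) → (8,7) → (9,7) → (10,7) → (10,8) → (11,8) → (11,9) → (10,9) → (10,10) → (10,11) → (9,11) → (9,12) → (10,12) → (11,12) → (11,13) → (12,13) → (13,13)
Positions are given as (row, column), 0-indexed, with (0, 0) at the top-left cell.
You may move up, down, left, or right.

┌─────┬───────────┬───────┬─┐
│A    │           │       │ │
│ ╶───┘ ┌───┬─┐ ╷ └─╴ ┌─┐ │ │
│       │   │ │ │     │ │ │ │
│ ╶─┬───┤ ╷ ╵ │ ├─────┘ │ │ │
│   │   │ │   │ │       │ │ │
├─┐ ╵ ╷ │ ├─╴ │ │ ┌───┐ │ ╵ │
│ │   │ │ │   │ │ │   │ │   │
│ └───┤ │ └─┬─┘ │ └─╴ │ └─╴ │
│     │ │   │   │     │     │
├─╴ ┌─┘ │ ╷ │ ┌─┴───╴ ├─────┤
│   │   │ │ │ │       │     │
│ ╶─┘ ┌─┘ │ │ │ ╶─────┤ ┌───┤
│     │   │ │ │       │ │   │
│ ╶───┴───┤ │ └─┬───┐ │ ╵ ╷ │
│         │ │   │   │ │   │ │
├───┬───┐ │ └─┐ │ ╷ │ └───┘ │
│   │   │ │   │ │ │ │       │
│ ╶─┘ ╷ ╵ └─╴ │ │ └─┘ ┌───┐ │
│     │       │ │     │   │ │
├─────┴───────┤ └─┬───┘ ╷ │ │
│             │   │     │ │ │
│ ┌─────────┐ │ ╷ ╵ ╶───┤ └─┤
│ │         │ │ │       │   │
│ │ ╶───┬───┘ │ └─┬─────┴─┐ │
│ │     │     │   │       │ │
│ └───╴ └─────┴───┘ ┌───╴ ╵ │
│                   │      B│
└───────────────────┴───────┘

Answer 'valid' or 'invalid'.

Checking path validity:
Result: All consecutive moves are passable.

valid

Correct solution:

┌─────┬───────────┬───────┬─┐
│A    │↱ → → → ↓  │       │ │
│ ╶───┘ ┌───┬─┐ ╷ └─╴ ┌─┐ │ │
│↳ → → ↑│   │ │↓│     │ │ │ │
│ ╶─┬───┤ ╷ ╵ │ ├─────┘ │ │ │
│   │   │ │   │↓│       │ │ │
├─┐ ╵ ╷ │ ├─╴ │ │ ┌───┐ │ ╵ │
│ │   │ │ │   │↓│ │   │ │   │
│ └───┤ │ └─┬─┘ │ └─╴ │ └─╴ │
│     │ │   │↓ ↲│     │     │
├─╴ ┌─┘ │ ╷ │ ┌─┴───╴ ├─────┤
│   │   │ │ │↓│       │     │
│ ╶─┘ ┌─┘ │ │ │ ╶─────┤ ┌───┤
│     │   │ │↓│       │ │   │
│ ╶───┴───┤ │ └─┬───┐ │ ╵ ╷ │
│         │ │↳ ↓│   │ │   │ │
├───┬───┐ │ └─┐ │ ╷ │ └───┘ │
│   │   │ │   │↓│ │ │       │
│ ╶─┘ ╷ ╵ └─╴ │ │ └─┘ ┌───┐ │
│     │       │↓│     │↱ ↓│ │
├─────┴───────┤ └─┬───┘ ╷ │ │
│             │↳ ↓│↱ → ↑│↓│ │
│ ┌─────────┐ │ ╷ ╵ ╶───┤ └─┤
│ │         │ │ │↳ ↑    │↳ ↓│
│ │ ╶───┬───┘ │ └─┬─────┴─┐ │
│ │     │     │   │       │↓│
│ └───╴ └─────┴───┘ ┌───╴ ╵ │
│                   │      B│
└───────────────────┴───────┘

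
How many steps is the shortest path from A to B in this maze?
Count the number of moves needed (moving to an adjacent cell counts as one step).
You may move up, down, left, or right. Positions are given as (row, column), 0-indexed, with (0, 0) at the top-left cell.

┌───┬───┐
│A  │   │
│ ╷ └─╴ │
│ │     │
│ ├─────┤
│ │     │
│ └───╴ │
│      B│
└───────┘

Using BFS to find shortest path:
Start: (0, 0), End: (3, 3)
Path found:
(0,0) → (1,0) → (2,0) → (3,0) → (3,1) → (3,2) → (3,3)
Number of steps: 6

Solution:

┌───┬───┐
│A  │   │
│ ╷ └─╴ │
│↓│     │
│ ├─────┤
│↓│     │
│ └───╴ │
│↳ → → B│
└───────┘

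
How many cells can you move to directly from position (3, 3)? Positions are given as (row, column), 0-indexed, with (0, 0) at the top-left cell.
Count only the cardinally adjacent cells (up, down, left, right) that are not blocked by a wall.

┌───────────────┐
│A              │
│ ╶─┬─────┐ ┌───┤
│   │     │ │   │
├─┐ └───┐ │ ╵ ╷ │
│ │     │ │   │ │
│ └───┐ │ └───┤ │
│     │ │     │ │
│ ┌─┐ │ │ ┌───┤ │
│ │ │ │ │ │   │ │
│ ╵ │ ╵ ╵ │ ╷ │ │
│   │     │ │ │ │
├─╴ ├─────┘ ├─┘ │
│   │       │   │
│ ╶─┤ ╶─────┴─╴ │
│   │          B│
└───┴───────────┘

Checking passable neighbors of (3, 3):
Neighbors: (2, 3), (4, 3)
Count: 2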